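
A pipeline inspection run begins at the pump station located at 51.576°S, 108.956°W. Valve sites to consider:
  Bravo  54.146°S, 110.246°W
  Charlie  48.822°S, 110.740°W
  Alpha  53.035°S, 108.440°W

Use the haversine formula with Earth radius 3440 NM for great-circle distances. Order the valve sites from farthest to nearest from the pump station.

Charlie, Bravo, Alpha

Computing each great-circle distance from 51.576°S, 108.956°W:
Charlie 48.822°S, 110.740°W: 179.0 NM
Bravo 54.146°S, 110.246°W: 161.2 NM
Alpha 53.035°S, 108.440°W: 89.6 NM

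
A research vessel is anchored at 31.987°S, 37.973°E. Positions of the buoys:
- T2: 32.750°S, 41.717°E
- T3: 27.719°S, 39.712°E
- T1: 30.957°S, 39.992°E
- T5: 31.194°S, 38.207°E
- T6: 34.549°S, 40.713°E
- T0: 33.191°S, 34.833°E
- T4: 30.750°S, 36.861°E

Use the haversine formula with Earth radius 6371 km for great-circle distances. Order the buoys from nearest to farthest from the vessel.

T5, T4, T1, T0, T2, T6, T3

Distances from the vessel:
T5 31.194°S, 38.207°E: 90.9 km
T4 30.750°S, 36.861°E: 173.4 km
T1 30.957°S, 39.992°E: 223.1 km
T0 33.191°S, 34.833°E: 323.2 km
T2 32.750°S, 41.717°E: 361.7 km
T6 34.549°S, 40.713°E: 382.1 km
T3 27.719°S, 39.712°E: 503.3 km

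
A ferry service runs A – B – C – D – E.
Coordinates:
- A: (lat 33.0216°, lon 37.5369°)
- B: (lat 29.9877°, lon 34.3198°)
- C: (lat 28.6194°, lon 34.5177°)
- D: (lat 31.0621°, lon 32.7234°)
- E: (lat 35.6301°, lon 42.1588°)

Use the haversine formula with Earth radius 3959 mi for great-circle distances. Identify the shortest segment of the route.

Leg distances:
A→B: 282.6 mi
B→C: 95.3 mi
C→D: 200.1 mi
D→E: 629.0 mi
The shortest leg is B–C at 95.3 mi.

B–C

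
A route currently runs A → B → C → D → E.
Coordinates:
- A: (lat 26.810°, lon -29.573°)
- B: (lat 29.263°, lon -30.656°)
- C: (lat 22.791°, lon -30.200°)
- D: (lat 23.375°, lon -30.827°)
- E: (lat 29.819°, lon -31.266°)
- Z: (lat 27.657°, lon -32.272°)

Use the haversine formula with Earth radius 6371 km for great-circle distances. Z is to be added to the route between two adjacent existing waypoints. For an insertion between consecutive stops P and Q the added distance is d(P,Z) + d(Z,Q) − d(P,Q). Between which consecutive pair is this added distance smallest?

between D and E

Added distance for inserting Z between each consecutive pair:
A–B: 228.7 km
B–C: 97.1 km
C–D: 986.2 km
D–E: 39.5 km
Smallest added distance is 39.5 km, inserting between D and E.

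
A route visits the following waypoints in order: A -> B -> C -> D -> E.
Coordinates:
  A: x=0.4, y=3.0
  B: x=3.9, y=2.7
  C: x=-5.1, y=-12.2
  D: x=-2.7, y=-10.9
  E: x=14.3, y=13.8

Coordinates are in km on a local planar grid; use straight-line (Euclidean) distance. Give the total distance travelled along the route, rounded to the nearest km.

Leg distances:
A→B: 3.5 km  (cumulative 3.5 km)
B→C: 17.4 km  (cumulative 20.9 km)
C→D: 2.7 km  (cumulative 23.6 km)
D→E: 30.0 km  (cumulative 53.6 km)
Total route length ≈ 54 km.

54 km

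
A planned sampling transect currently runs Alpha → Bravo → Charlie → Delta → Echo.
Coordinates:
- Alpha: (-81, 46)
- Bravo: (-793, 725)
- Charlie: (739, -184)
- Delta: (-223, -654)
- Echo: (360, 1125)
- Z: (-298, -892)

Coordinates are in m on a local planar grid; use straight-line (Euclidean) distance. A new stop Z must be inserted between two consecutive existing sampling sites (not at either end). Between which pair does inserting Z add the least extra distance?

between Charlie and Delta

Added distance for inserting Z between each consecutive pair:
Alpha–Bravo: 1670.0 m
Bravo–Charlie: 1165.3 m
Charlie–Delta: 434.5 m
Delta–Echo: 499.1 m
Smallest added distance is 434.5 m, inserting between Charlie and Delta.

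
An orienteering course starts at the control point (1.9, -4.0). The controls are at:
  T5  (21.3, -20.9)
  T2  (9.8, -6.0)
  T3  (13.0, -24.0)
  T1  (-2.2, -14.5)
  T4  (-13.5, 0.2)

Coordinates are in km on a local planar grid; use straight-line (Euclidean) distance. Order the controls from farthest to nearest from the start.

Computing each straight-line distance from (1.9, -4.0):
T5 (21.3, -20.9): 25.7 km
T3 (13.0, -24.0): 22.9 km
T4 (-13.5, 0.2): 16.0 km
T1 (-2.2, -14.5): 11.3 km
T2 (9.8, -6.0): 8.1 km

T5, T3, T4, T1, T2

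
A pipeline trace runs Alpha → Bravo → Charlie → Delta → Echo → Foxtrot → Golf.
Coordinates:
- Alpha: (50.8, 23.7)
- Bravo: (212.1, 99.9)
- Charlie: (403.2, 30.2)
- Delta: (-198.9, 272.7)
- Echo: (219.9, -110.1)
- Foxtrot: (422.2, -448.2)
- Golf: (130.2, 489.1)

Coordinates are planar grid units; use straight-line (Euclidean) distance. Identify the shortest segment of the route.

Leg distances:
Alpha→Bravo: 178.4
Bravo→Charlie: 203.4
Charlie→Delta: 649.1
Delta→Echo: 567.4
Echo→Foxtrot: 394.0
Foxtrot→Golf: 981.7
The shortest leg is Alpha–Bravo at 178.4.

Alpha–Bravo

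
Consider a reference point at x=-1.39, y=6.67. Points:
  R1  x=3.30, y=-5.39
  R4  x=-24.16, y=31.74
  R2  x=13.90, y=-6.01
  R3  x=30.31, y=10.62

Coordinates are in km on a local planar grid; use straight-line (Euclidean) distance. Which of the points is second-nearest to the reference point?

R2

Distance to each, sorted:
R1: 12.9 km
R2: 19.9 km
R3: 31.9 km
R4: 33.9 km
The second-nearest is R2 at 19.9 km.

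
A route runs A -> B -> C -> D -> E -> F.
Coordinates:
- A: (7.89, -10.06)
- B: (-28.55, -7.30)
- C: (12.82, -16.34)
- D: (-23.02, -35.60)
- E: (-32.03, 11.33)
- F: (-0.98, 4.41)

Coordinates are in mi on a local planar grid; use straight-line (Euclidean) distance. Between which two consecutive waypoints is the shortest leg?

E–F

Leg distances:
A→B: 36.5 mi
B→C: 42.3 mi
C→D: 40.7 mi
D→E: 47.8 mi
E→F: 31.8 mi
The shortest leg is E–F at 31.8 mi.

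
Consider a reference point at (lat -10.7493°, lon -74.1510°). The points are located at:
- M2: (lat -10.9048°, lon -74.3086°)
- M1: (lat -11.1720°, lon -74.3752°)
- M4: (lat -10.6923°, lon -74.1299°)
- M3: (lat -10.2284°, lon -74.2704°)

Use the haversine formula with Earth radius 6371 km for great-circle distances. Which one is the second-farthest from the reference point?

M1

Distance to each, sorted:
M3: 59.4 km
M1: 53.0 km
M2: 24.4 km
M4: 6.7 km
The second-farthest is M1 at 53.0 km.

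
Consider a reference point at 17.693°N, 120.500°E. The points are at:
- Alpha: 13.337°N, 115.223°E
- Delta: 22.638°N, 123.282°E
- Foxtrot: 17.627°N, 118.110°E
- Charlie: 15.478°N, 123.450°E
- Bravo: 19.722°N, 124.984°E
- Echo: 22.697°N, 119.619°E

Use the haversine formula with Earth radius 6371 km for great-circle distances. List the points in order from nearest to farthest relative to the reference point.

Distances from the reference point:
Foxtrot 17.627°N, 118.110°E: 253.3 km
Charlie 15.478°N, 123.450°E: 399.3 km
Bravo 19.722°N, 124.984°E: 523.3 km
Echo 22.697°N, 119.619°E: 564.0 km
Delta 22.638°N, 123.282°E: 621.8 km
Alpha 13.337°N, 115.223°E: 744.4 km

Foxtrot, Charlie, Bravo, Echo, Delta, Alpha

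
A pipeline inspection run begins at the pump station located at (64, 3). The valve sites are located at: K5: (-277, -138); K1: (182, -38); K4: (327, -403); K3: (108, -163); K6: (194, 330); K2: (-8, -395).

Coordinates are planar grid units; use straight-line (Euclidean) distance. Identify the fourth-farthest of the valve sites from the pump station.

Distance to each, sorted:
K4: 483.7
K2: 404.5
K5: 369.0
K6: 351.9
K3: 171.7
K1: 124.9
The fourth-farthest is K6 at 351.9.

K6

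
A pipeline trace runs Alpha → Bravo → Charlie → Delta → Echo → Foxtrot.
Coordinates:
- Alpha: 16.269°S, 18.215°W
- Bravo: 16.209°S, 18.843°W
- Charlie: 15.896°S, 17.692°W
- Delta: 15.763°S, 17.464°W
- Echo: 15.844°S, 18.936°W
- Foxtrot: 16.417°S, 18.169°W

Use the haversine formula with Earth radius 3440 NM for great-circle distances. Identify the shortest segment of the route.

Leg distances:
Alpha→Bravo: 36.4 NM
Bravo→Charlie: 69.0 NM
Charlie→Delta: 15.4 NM
Delta→Echo: 85.2 NM
Echo→Foxtrot: 56.0 NM
The shortest leg is Charlie–Delta at 15.4 NM.

Charlie–Delta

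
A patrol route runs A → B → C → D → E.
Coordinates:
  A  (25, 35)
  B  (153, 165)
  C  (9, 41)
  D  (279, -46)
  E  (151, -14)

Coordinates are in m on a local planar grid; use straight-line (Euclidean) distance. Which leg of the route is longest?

Leg distances:
A→B: 182.4 m
B→C: 190.0 m
C→D: 283.7 m
D→E: 131.9 m
The longest leg is C–D at 283.7 m.

C–D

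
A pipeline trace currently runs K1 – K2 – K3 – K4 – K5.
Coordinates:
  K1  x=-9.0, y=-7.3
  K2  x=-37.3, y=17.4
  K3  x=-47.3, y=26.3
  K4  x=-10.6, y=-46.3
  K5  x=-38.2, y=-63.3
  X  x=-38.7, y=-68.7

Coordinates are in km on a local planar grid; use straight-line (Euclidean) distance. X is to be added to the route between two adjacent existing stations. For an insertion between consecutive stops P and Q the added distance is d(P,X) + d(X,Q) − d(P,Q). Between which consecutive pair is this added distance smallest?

Added distance for inserting X between each consecutive pair:
K1–K2: 116.8 km
K2–K3: 168.1 km
K3–K4: 50.0 km
K4–K5: 8.9 km
Smallest added distance is 8.9 km, inserting between K4 and K5.

between K4 and K5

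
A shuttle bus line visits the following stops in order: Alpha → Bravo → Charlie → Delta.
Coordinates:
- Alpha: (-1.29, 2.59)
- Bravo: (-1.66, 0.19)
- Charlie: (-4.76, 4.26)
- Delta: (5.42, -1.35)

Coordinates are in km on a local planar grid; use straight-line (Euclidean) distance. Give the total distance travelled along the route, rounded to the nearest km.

Leg distances:
Alpha→Bravo: 2.4 km  (cumulative 2.4 km)
Bravo→Charlie: 5.1 km  (cumulative 7.5 km)
Charlie→Delta: 11.6 km  (cumulative 19.2 km)
Total route length ≈ 19 km.

19 km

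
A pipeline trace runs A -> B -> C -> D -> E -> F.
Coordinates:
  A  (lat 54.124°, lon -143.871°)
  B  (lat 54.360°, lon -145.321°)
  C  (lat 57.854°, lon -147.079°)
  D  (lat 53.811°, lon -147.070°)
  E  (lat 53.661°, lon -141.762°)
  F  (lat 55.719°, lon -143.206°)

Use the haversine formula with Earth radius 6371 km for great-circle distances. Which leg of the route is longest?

Leg distances:
A→B: 97.8 km
B→C: 403.5 km
C→D: 449.6 km
D→E: 349.4 km
E→F: 246.9 km
The longest leg is C–D at 449.6 km.

C–D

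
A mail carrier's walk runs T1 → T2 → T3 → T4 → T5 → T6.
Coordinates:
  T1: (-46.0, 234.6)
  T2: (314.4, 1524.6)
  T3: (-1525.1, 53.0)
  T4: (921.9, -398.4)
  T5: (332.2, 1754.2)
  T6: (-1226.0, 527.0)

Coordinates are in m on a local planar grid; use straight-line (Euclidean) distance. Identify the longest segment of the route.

T3–T4

Leg distances:
T1→T2: 1339.4 m
T2→T3: 2355.7 m
T3→T4: 2488.3 m
T4→T5: 2231.9 m
T5→T6: 1983.4 m
The longest leg is T3–T4 at 2488.3 m.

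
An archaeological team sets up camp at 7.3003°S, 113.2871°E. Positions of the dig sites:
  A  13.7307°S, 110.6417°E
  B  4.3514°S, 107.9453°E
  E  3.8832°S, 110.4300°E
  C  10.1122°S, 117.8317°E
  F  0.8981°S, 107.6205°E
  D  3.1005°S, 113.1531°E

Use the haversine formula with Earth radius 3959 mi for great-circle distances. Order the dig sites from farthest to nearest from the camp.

F, A, B, C, E, D

Distance from the camp at 7.3003°S, 113.2871°E to each:
F 0.8981°S, 107.6205°E: 590.0 mi
A 13.7307°S, 110.6417°E: 479.3 mi
B 4.3514°S, 107.9453°E: 419.9 mi
C 10.1122°S, 117.8317°E: 366.2 mi
E 3.8832°S, 110.4300°E: 307.2 mi
D 3.1005°S, 113.1531°E: 290.3 mi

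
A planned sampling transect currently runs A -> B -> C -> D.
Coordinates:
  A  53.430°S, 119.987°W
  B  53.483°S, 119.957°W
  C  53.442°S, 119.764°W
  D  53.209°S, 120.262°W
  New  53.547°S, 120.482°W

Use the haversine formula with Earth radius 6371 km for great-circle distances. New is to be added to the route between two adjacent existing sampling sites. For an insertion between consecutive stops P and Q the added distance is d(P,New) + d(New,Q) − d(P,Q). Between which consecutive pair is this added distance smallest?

Added distance for inserting New between each consecutive pair:
A–B: 64.5 km
B–C: 70.8 km
C–D: 47.2 km
Smallest added distance is 47.2 km, inserting between C and D.

between C and D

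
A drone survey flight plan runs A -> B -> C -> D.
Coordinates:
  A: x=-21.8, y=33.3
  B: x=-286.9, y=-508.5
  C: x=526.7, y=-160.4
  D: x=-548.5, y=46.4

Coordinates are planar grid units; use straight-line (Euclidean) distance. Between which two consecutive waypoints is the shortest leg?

A–B

Leg distances:
A→B: 603.2
B→C: 884.9
C→D: 1094.9
The shortest leg is A–B at 603.2.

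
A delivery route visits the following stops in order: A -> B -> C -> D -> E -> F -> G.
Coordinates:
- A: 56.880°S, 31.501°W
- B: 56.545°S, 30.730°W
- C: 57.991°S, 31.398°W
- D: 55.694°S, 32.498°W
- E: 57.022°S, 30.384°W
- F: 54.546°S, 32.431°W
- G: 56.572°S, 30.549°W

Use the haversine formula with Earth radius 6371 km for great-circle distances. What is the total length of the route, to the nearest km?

Leg distances:
A→B: 60.0 km  (cumulative 60.0 km)
B→C: 165.7 km  (cumulative 225.7 km)
C→D: 264.0 km  (cumulative 489.8 km)
D→E: 196.9 km  (cumulative 686.6 km)
E→F: 303.6 km  (cumulative 990.2 km)
F→G: 254.5 km  (cumulative 1244.7 km)
Total route length ≈ 1245 km.

1245 km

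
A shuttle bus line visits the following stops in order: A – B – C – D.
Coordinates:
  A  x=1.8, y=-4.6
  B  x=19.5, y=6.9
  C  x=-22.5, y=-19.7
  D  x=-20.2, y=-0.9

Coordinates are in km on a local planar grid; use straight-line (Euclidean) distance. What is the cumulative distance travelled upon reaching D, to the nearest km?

Leg distances:
A→B: 21.1 km  (cumulative 21.1 km)
B→C: 49.7 km  (cumulative 70.8 km)
C→D: 18.9 km  (cumulative 89.8 km)
Cumulative distance at D ≈ 90 km.

90 km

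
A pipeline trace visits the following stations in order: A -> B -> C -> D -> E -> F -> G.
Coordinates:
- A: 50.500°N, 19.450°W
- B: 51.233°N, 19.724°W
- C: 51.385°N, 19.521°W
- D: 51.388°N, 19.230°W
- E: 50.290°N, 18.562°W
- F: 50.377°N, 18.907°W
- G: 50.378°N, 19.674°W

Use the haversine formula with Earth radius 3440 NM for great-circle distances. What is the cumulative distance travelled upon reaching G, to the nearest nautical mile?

Leg distances:
A→B: 45.2 NM  (cumulative 45.2 NM)
B→C: 11.9 NM  (cumulative 57.1 NM)
C→D: 10.9 NM  (cumulative 68.0 NM)
D→E: 70.6 NM  (cumulative 138.6 NM)
E→F: 14.2 NM  (cumulative 152.8 NM)
F→G: 29.4 NM  (cumulative 182.2 NM)
Cumulative distance at G ≈ 182 NM.

182 NM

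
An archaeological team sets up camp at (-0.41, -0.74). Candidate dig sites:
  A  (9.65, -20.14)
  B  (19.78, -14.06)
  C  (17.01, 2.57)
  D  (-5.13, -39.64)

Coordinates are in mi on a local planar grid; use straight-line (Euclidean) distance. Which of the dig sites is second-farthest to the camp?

Distances from the camp ((-0.41, -0.74)):
D: 39.2 mi
B: 24.2 mi
A: 21.9 mi
C: 17.7 mi
The second-farthest is B at 24.2 mi.

B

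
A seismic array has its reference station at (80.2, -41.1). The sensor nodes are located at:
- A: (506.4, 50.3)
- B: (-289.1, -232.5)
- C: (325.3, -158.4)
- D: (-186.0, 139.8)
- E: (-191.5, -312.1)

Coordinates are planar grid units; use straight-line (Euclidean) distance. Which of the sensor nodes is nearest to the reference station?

Distance to each, sorted:
C: 271.7
D: 321.8
E: 383.7
B: 416.0
A: 435.9
The nearest is C at 271.7.

C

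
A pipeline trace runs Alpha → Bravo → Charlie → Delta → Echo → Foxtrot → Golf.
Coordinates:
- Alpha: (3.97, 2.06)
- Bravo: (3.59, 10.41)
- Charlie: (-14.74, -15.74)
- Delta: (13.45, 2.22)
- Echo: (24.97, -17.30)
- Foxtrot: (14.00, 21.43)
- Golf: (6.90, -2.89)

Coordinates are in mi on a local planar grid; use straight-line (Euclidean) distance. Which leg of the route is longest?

Leg distances:
Alpha→Bravo: 8.4 mi
Bravo→Charlie: 31.9 mi
Charlie→Delta: 33.4 mi
Delta→Echo: 22.7 mi
Echo→Foxtrot: 40.3 mi
Foxtrot→Golf: 25.3 mi
The longest leg is Echo–Foxtrot at 40.3 mi.

Echo–Foxtrot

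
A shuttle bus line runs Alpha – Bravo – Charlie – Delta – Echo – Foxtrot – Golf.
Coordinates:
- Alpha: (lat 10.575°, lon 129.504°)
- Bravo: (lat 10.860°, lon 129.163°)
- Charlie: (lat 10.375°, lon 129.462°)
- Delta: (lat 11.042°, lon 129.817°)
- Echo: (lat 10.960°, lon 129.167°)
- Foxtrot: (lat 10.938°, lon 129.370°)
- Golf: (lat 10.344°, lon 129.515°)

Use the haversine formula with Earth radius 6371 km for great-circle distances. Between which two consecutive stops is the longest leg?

Leg distances:
Alpha→Bravo: 48.9 km
Bravo→Charlie: 63.1 km
Charlie→Delta: 83.7 km
Delta→Echo: 71.5 km
Echo→Foxtrot: 22.3 km
Foxtrot→Golf: 67.9 km
The longest leg is Charlie–Delta at 83.7 km.

Charlie–Delta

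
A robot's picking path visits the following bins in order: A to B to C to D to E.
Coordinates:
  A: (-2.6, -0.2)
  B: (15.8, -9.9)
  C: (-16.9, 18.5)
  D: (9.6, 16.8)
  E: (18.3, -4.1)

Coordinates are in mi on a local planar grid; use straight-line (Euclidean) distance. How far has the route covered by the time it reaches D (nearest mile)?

Leg distances:
A→B: 20.8 mi  (cumulative 20.8 mi)
B→C: 43.3 mi  (cumulative 64.1 mi)
C→D: 26.6 mi  (cumulative 90.7 mi)
Cumulative distance at D ≈ 91 mi.

91 mi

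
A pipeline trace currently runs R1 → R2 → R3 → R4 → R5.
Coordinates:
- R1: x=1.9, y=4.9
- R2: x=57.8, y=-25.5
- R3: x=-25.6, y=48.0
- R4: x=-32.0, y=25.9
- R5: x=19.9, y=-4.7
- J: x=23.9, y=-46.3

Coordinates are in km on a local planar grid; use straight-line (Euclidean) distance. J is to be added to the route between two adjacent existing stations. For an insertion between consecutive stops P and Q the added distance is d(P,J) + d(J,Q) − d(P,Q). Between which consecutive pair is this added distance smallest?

between R1 and R2

Added distance for inserting J between each consecutive pair:
R1–R2: 31.9 km
R2–R3: 35.1 km
R3–R4: 174.8 km
R4–R5: 72.9 km
Smallest added distance is 31.9 km, inserting between R1 and R2.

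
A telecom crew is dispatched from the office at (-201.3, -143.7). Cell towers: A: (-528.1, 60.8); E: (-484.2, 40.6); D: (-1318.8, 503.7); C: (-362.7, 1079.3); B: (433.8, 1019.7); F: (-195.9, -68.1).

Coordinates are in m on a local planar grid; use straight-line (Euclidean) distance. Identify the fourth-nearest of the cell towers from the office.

C

Distances from the office ((-201.3, -143.7)):
F: 75.8 m
E: 337.6 m
A: 385.5 m
C: 1233.6 m
D: 1291.5 m
B: 1325.5 m
The fourth-nearest is C at 1233.6 m.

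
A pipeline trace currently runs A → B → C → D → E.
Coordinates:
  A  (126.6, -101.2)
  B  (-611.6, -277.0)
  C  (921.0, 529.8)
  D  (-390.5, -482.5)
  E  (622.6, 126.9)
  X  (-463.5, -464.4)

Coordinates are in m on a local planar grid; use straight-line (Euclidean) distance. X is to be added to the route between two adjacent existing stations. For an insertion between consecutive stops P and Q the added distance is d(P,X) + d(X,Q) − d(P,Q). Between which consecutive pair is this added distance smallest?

Added distance for inserting X between each consecutive pair:
A–B: 172.9 m
B–C: 211.4 m
C–D: 123.0 m
D–E: 129.6 m
Smallest added distance is 123.0 m, inserting between C and D.

between C and D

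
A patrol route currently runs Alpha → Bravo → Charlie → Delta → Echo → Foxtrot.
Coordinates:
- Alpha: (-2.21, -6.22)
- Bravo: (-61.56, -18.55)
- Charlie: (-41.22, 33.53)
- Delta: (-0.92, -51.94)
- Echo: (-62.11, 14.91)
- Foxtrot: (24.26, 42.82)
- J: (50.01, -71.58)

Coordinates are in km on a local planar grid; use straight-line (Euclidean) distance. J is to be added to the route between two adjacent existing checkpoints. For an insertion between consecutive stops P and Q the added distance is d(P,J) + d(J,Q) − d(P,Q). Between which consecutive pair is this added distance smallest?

Added distance for inserting J between each consecutive pair:
Alpha–Bravo: 146.6 km
Bravo–Charlie: 206.8 km
Charlie–Delta: 99.3 km
Delta–Echo: 105.6 km
Echo–Foxtrot: 168.1 km
Smallest added distance is 99.3 km, inserting between Charlie and Delta.

between Charlie and Delta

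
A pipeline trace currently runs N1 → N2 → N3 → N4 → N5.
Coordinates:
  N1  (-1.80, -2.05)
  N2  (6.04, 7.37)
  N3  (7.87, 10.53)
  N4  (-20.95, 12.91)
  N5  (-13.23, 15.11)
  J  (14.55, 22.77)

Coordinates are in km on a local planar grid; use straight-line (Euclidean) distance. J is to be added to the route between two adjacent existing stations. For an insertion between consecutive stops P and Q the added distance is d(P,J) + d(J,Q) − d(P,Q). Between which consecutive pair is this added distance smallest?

Added distance for inserting J between each consecutive pair:
N1–N2: 35.1 km
N2–N3: 27.9 km
N3–N4: 21.9 km
N4–N5: 57.6 km
Smallest added distance is 21.9 km, inserting between N3 and N4.

between N3 and N4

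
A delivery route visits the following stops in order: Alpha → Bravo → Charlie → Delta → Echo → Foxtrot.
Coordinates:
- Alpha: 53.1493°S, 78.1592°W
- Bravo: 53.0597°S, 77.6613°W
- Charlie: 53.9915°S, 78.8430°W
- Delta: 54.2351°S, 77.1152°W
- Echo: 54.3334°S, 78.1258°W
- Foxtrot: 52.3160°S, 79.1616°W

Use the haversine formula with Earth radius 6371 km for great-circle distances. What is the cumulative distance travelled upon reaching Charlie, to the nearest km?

164 km

Leg distances:
Alpha→Bravo: 34.7 km  (cumulative 34.7 km)
Bravo→Charlie: 129.8 km  (cumulative 164.5 km)
Cumulative distance at Charlie ≈ 164 km.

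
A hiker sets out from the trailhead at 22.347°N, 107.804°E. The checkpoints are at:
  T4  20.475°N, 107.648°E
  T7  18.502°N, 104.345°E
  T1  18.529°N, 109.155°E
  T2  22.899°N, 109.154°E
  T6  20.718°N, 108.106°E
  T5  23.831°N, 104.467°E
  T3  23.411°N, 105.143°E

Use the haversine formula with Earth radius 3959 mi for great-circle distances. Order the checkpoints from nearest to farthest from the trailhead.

Distances from the trailhead:
T2 22.899°N, 109.154°E: 94.2 mi
T6 20.718°N, 108.106°E: 114.2 mi
T4 20.475°N, 107.648°E: 129.7 mi
T3 23.411°N, 105.143°E: 184.7 mi
T5 23.831°N, 104.467°E: 235.6 mi
T1 18.529°N, 109.155°E: 277.9 mi
T7 18.502°N, 104.345°E: 347.5 mi

T2, T6, T4, T3, T5, T1, T7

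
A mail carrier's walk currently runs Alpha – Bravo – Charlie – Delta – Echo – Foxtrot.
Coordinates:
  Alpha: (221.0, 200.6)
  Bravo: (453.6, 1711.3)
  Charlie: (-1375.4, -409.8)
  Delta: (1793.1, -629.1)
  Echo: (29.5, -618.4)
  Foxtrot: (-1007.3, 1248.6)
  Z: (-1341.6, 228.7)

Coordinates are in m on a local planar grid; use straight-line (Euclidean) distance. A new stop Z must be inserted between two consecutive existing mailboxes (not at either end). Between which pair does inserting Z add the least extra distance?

between Bravo and Charlie

Added distance for inserting Z between each consecutive pair:
Alpha–Bravo: 2362.6 m
Bravo–Charlie: 166.9 m
Charlie–Delta: 713.3 m
Delta–Echo: 3098.0 m
Echo–Foxtrot: 549.4 m
Smallest added distance is 166.9 m, inserting between Bravo and Charlie.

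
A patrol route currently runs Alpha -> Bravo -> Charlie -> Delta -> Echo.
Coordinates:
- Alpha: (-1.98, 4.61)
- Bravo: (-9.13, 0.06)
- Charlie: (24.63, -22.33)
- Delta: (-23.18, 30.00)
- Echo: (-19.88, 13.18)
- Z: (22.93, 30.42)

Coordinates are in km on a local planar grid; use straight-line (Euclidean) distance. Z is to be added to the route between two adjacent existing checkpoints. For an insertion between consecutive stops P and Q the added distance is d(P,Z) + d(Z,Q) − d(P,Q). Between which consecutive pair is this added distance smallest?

between Charlie and Delta

Added distance for inserting Z between each consecutive pair:
Alpha–Bravo: 71.5 km
Bravo–Charlie: 56.4 km
Charlie–Delta: 28.0 km
Delta–Echo: 75.1 km
Smallest added distance is 28.0 km, inserting between Charlie and Delta.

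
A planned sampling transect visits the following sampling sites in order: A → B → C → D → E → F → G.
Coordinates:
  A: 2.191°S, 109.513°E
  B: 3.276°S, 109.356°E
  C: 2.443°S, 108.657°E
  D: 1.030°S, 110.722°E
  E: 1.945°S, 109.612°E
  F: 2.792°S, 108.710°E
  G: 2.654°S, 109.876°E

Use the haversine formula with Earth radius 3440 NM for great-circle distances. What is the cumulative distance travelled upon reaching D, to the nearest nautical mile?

Leg distances:
A→B: 65.8 NM  (cumulative 65.8 NM)
B→C: 65.3 NM  (cumulative 131.1 NM)
C→D: 150.2 NM  (cumulative 281.3 NM)
Cumulative distance at D ≈ 281 NM.

281 NM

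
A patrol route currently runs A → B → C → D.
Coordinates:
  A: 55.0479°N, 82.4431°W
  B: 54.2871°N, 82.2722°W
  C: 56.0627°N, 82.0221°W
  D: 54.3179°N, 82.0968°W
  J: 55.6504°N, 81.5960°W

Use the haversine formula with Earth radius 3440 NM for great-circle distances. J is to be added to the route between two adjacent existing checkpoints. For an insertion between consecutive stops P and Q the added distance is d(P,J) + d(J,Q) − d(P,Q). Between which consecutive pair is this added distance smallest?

Added distance for inserting J between each consecutive pair:
A–B: 85.4 NM
B–C: 6.8 NM
C–D: 5.7 NM
Smallest added distance is 5.7 NM, inserting between C and D.

between C and D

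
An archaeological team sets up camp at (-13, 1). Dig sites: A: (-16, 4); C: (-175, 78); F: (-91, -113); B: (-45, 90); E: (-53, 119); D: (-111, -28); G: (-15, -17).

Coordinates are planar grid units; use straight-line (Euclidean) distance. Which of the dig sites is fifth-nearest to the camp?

Distance to each, sorted:
A: 4.2
G: 18.1
B: 94.6
D: 102.2
E: 124.6
F: 138.1
C: 179.4
The fifth-nearest is E at 124.6.

E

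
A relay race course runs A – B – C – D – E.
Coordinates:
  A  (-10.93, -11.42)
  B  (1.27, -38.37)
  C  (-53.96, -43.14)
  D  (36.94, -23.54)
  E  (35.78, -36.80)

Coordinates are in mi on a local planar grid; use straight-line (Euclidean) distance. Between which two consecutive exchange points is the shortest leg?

D–E

Leg distances:
A→B: 29.6 mi
B→C: 55.4 mi
C→D: 93.0 mi
D→E: 13.3 mi
The shortest leg is D–E at 13.3 mi.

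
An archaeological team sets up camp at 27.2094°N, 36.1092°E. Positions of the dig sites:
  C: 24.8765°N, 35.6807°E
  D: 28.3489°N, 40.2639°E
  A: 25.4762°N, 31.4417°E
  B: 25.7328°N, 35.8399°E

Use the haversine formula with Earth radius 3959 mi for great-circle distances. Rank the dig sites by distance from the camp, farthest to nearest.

Computing each great-circle distance from 27.2094°N, 36.1092°E:
A 25.4762°N, 31.4417°E: 312.8 mi
D 28.3489°N, 40.2639°E: 265.9 mi
C 24.8765°N, 35.6807°E: 163.4 mi
B 25.7328°N, 35.8399°E: 103.4 mi

A, D, C, B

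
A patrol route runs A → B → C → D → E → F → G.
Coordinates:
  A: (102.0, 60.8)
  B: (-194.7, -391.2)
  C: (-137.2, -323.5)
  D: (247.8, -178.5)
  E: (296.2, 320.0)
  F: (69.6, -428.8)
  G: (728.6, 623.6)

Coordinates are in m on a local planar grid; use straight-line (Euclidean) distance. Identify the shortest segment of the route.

B–C

Leg distances:
A→B: 540.7 m
B→C: 88.8 m
C→D: 411.4 m
D→E: 500.8 m
E→F: 782.3 m
F→G: 1241.7 m
The shortest leg is B–C at 88.8 m.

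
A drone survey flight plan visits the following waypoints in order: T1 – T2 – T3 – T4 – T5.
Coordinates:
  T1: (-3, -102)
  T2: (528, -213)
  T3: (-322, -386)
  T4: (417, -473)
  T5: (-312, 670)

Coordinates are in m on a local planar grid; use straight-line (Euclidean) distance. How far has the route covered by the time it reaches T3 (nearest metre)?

Leg distances:
T1→T2: 542.5 m  (cumulative 542.5 m)
T2→T3: 867.4 m  (cumulative 1409.9 m)
Cumulative distance at T3 ≈ 1410 m.

1410 m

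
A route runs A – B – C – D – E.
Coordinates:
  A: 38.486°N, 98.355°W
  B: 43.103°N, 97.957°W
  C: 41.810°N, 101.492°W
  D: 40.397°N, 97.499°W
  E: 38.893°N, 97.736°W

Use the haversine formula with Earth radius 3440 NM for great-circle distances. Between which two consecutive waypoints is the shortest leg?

D–E

Leg distances:
A→B: 277.8 NM
B→C: 174.8 NM
C→D: 199.5 NM
D→E: 91.0 NM
The shortest leg is D–E at 91.0 NM.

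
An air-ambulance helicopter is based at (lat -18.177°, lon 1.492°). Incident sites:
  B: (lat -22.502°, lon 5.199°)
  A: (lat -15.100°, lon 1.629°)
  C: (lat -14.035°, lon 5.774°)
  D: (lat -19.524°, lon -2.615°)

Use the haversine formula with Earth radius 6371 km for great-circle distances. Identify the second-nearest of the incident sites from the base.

Distances from the base ((lat -18.177°, lon 1.492°)):
A: 342.5 km
D: 457.4 km
B: 616.9 km
C: 649.0 km
The second-nearest is D at 457.4 km.

D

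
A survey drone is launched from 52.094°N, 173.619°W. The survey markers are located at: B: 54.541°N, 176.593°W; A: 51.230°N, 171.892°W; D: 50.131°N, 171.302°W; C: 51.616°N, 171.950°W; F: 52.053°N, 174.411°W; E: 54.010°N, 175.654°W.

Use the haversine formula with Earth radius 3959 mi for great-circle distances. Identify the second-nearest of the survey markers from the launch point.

Distance to each, sorted:
F: 33.8 mi
C: 78.5 mi
A: 95.1 mi
E: 157.1 mi
D: 168.8 mi
B: 208.9 mi
The second-nearest is C at 78.5 mi.

C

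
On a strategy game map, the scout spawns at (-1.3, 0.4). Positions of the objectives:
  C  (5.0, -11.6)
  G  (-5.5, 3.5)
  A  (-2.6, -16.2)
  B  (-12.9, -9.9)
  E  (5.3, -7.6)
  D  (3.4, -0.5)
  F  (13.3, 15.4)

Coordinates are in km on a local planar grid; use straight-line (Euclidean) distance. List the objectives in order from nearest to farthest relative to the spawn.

D, G, E, C, B, A, F

Computing each straight-line distance from (-1.3, 0.4):
D (3.4, -0.5): 4.8 km
G (-5.5, 3.5): 5.2 km
E (5.3, -7.6): 10.4 km
C (5.0, -11.6): 13.6 km
B (-12.9, -9.9): 15.5 km
A (-2.6, -16.2): 16.7 km
F (13.3, 15.4): 20.9 km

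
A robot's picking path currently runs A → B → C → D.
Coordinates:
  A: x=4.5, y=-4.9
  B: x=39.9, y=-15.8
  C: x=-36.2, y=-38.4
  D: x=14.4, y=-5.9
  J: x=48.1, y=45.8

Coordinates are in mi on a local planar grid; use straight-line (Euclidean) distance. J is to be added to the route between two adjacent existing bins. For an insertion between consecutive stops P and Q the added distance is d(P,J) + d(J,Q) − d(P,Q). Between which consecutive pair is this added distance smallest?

Added distance for inserting J between each consecutive pair:
A–B: 92.0 mi
B–C: 101.9 mi
C–D: 120.7 mi
Smallest added distance is 92.0 mi, inserting between A and B.

between A and B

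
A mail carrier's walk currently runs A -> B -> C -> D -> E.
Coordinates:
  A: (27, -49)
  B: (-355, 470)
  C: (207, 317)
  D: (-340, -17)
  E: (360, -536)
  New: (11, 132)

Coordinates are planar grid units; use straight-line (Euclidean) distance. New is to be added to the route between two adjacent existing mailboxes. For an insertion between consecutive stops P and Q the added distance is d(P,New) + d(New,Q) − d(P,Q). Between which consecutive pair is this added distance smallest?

between C and D

Added distance for inserting New between each consecutive pair:
A–B: 35.5
B–C: 185.3
C–D: 9.9
D–E: 263.6
Smallest added distance is 9.9, inserting between C and D.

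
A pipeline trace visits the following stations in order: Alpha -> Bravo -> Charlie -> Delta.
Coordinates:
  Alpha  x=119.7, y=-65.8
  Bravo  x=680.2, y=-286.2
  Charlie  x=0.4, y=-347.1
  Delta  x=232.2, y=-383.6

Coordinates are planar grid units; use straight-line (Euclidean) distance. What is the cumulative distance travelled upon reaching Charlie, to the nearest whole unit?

1285

Leg distances:
Alpha→Bravo: 602.3  (cumulative 602.3)
Bravo→Charlie: 682.5  (cumulative 1284.8)
Cumulative distance at Charlie ≈ 1285.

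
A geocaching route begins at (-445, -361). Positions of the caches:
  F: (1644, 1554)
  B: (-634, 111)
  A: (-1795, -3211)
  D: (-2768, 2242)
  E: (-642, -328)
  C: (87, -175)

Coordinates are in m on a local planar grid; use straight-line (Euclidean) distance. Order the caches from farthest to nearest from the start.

D, A, F, C, B, E

Computing each straight-line distance from (-445, -361):
D (-2768, 2242): 3488.8 m
A (-1795, -3211): 3153.6 m
F (1644, 1554): 2833.9 m
C (87, -175): 563.6 m
B (-634, 111): 508.4 m
E (-642, -328): 199.7 m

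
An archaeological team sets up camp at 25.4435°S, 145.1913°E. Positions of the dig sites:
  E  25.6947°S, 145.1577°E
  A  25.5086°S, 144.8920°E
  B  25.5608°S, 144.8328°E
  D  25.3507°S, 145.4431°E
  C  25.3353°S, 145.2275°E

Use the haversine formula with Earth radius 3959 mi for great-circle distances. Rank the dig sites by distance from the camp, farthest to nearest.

Computing each great-circle distance from 25.4435°S, 145.1913°E:
B 25.5608°S, 144.8328°E: 23.8 mi
A 25.5086°S, 144.8920°E: 19.2 mi
E 25.6947°S, 145.1577°E: 17.5 mi
D 25.3507°S, 145.4431°E: 17.0 mi
C 25.3353°S, 145.2275°E: 7.8 mi

B, A, E, D, C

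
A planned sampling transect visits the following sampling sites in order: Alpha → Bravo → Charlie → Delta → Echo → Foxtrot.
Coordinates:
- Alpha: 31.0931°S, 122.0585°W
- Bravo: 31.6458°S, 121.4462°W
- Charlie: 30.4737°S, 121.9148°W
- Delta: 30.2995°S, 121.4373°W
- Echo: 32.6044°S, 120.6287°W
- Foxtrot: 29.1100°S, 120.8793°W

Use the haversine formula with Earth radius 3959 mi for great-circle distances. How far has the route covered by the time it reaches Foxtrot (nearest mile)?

577 mi

Leg distances:
Alpha→Bravo: 52.6 mi  (cumulative 52.6 mi)
Bravo→Charlie: 85.6 mi  (cumulative 138.2 mi)
Charlie→Delta: 30.9 mi  (cumulative 169.1 mi)
Delta→Echo: 166.2 mi  (cumulative 335.3 mi)
Echo→Foxtrot: 241.9 mi  (cumulative 577.2 mi)
Cumulative distance at Foxtrot ≈ 577 mi.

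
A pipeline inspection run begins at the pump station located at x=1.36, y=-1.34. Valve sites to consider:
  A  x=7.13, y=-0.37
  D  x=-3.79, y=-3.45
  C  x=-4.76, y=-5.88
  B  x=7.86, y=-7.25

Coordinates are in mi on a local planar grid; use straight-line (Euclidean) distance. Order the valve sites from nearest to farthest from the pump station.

D, A, C, B

Computing each straight-line distance from x=1.36, y=-1.34:
D x=-3.79, y=-3.45: 5.6 mi
A x=7.13, y=-0.37: 5.9 mi
C x=-4.76, y=-5.88: 7.6 mi
B x=7.86, y=-7.25: 8.8 mi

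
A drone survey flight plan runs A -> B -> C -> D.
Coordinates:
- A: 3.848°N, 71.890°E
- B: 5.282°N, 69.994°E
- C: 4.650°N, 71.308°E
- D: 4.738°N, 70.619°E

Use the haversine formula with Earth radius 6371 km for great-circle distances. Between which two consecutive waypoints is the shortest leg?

Leg distances:
A→B: 263.8 km
B→C: 161.6 km
C→D: 77.0 km
The shortest leg is C–D at 77.0 km.

C–D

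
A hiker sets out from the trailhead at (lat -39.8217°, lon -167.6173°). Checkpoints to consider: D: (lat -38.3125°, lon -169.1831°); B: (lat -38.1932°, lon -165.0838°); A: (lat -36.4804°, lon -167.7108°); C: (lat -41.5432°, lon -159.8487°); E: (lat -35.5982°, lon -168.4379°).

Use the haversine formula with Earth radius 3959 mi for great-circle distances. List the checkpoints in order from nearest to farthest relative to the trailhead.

D, B, A, E, C

Distances from the trailhead:
D (lat -38.3125°, lon -169.1831°): 133.9 mi
B (lat -38.1932°, lon -165.0838°): 176.5 mi
A (lat -36.4804°, lon -167.7108°): 230.9 mi
E (lat -35.5982°, lon -168.4379°): 295.3 mi
C (lat -41.5432°, lon -159.8487°): 423.9 mi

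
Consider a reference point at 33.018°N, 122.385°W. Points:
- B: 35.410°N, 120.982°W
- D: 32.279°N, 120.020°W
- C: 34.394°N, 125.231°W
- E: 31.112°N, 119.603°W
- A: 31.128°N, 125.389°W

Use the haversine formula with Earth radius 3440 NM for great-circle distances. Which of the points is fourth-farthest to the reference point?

B

Distances from the reference point (33.018°N, 122.385°W):
A: 190.3 NM
E: 182.0 NM
C: 164.4 NM
B: 159.6 NM
D: 127.5 NM
The fourth-farthest is B at 159.6 NM.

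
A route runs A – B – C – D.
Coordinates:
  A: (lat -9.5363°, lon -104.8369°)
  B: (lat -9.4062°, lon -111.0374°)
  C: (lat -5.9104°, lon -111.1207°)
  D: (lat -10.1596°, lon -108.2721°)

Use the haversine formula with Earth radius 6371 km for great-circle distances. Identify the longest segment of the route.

Leg distances:
A→B: 680.2 km
B→C: 388.8 km
C→D: 567.1 km
The longest leg is A–B at 680.2 km.

A–B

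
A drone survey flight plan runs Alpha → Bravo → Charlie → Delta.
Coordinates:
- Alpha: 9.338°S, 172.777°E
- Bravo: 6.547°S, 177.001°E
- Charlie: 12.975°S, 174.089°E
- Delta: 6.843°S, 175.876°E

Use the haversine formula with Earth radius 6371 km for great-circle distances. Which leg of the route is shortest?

Alpha–Bravo

Leg distances:
Alpha→Bravo: 559.2 km
Bravo→Charlie: 782.7 km
Charlie→Delta: 709.4 km
The shortest leg is Alpha–Bravo at 559.2 km.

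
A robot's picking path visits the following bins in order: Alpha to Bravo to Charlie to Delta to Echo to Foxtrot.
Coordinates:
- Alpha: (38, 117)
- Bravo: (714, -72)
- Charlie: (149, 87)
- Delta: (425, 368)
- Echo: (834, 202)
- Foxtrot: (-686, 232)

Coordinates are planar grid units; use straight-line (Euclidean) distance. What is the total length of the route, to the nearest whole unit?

Leg distances:
Alpha→Bravo: 701.9  (cumulative 701.9)
Bravo→Charlie: 586.9  (cumulative 1288.9)
Charlie→Delta: 393.9  (cumulative 1682.7)
Delta→Echo: 441.4  (cumulative 2124.1)
Echo→Foxtrot: 1520.3  (cumulative 3644.4)
Total route length ≈ 3644.

3644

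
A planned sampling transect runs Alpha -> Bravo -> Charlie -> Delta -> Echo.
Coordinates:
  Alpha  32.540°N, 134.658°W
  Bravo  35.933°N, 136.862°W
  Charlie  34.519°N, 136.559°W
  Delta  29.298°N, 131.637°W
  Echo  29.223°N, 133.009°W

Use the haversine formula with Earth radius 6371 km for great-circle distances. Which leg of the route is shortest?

Delta–Echo

Leg distances:
Alpha→Bravo: 428.2 km
Bravo→Charlie: 159.6 km
Charlie→Delta: 743.3 km
Delta→Echo: 133.4 km
The shortest leg is Delta–Echo at 133.4 km.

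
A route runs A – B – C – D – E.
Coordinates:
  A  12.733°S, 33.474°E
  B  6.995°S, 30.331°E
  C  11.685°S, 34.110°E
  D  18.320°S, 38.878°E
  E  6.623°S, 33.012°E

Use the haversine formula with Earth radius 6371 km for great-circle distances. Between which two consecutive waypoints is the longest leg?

Leg distances:
A→B: 724.9 km
B→C: 666.2 km
C→D: 897.9 km
D→E: 1447.6 km
The longest leg is D–E at 1447.6 km.

D–E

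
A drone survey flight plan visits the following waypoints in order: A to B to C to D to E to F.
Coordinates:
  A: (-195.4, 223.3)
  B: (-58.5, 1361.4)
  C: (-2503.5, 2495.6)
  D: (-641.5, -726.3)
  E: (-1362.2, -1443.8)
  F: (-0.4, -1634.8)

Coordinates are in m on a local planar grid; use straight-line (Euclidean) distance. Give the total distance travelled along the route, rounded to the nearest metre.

Leg distances:
A→B: 1146.3 m  (cumulative 1146.3 m)
B→C: 2695.3 m  (cumulative 3841.6 m)
C→D: 3721.2 m  (cumulative 7562.8 m)
D→E: 1017.0 m  (cumulative 8579.8 m)
E→F: 1375.1 m  (cumulative 9954.9 m)
Total route length ≈ 9955 m.

9955 m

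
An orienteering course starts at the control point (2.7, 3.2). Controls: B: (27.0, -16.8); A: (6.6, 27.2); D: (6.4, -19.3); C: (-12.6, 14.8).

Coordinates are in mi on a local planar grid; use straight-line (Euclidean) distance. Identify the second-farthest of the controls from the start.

A

Distances from the start ((2.7, 3.2)):
B: 31.5 mi
A: 24.3 mi
D: 22.8 mi
C: 19.2 mi
The second-farthest is A at 24.3 mi.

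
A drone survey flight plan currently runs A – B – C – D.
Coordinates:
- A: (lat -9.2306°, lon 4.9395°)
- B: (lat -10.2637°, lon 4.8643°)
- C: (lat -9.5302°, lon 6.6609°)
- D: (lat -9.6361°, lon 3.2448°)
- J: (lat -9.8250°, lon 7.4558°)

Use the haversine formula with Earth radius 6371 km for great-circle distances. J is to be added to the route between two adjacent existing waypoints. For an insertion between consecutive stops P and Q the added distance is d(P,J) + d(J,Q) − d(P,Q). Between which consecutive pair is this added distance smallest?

Added distance for inserting J between each consecutive pair:
A–B: 456.5 km
B–C: 168.0 km
C–D: 180.3 km
Smallest added distance is 168.0 km, inserting between B and C.

between B and C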